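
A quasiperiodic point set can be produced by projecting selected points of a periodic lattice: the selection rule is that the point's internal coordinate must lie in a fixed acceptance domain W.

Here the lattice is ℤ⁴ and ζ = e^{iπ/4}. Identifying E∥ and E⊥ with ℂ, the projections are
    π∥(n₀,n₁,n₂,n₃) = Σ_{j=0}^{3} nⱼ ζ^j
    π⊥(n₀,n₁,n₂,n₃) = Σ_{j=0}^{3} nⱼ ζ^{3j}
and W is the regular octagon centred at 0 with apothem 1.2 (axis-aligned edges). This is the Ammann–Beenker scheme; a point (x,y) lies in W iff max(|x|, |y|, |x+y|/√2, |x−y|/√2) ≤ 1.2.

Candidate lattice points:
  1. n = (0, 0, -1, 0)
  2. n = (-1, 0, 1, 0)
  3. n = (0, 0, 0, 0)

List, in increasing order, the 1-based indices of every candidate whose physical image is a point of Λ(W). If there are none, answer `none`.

1, 3

With ζ = e^{iπ/4} the internal vectors are ζ^0,ζ^3,ζ^6,ζ^9.
#1 (0, 0, -1, 0): internal (0.0000, 1.0000); octagon support 1.0000 vs apothem 1.2 → ∈ W
#2 (-1, 0, 1, 0): internal (-1.0000, -1.0000); octagon support 1.4142 vs apothem 1.2 → ∉ W
#3 (0, 0, 0, 0): internal (0.0000, 0.0000); octagon support 0.0000 vs apothem 1.2 → ∈ W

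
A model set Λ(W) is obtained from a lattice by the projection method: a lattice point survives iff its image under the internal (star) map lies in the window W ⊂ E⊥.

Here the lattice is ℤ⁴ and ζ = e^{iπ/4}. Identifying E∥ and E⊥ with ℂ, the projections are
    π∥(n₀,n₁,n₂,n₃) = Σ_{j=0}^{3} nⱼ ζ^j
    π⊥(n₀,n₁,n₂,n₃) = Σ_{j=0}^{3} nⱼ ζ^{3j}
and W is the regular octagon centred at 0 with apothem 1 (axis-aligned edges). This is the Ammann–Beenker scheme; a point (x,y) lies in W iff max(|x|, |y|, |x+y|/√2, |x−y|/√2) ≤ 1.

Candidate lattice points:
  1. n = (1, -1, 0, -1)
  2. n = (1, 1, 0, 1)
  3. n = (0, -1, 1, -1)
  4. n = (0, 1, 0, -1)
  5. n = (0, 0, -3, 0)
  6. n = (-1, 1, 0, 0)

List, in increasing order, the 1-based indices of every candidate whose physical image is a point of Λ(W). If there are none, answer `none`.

Internal map: ζ^{3j} for j=0..3 gives (1,0), (−√2/2,√2/2), (0,−1), (√2/2,√2/2).
candidate 1: n = (1, -1, 0, -1) → π⊥ ≈ (+1.0000, -1.4142); max(|x|,|y|,|x±y|/√2) = 1.7071 > 1 ⇒ ∉ W
candidate 2: n = (1, 1, 0, 1) → π⊥ ≈ (+1.0000, +1.4142); max(|x|,|y|,|x±y|/√2) = 1.7071 > 1 ⇒ ∉ W
candidate 3: n = (0, -1, 1, -1) → π⊥ ≈ (+0.0000, -2.4142); max(|x|,|y|,|x±y|/√2) = 2.4142 > 1 ⇒ ∉ W
candidate 4: n = (0, 1, 0, -1) → π⊥ ≈ (-1.4142, +0.0000); max(|x|,|y|,|x±y|/√2) = 1.4142 > 1 ⇒ ∉ W
candidate 5: n = (0, 0, -3, 0) → π⊥ ≈ (+0.0000, +3.0000); max(|x|,|y|,|x±y|/√2) = 3.0000 > 1 ⇒ ∉ W
candidate 6: n = (-1, 1, 0, 0) → π⊥ ≈ (-1.7071, +0.7071); max(|x|,|y|,|x±y|/√2) = 1.7071 > 1 ⇒ ∉ W

none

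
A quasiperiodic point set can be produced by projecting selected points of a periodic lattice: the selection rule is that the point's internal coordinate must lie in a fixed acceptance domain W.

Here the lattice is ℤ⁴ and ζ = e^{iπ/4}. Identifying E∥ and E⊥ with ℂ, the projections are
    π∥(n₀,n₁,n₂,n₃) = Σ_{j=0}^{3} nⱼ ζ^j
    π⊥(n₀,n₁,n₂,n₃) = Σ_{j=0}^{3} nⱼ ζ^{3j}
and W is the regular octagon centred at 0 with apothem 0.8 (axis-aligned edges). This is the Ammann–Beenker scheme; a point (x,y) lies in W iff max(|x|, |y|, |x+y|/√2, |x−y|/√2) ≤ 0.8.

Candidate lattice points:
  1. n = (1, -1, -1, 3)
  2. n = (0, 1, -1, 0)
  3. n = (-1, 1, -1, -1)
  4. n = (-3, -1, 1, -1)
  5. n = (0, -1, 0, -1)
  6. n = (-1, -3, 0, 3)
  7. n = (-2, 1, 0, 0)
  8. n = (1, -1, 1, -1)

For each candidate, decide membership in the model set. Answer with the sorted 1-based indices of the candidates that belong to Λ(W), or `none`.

With ζ = e^{iπ/4} the internal vectors are ζ^0,ζ^3,ζ^6,ζ^9.
candidate 1: n = (1, -1, -1, 3) → π⊥ ≈ (+3.828427, +2.414214); max(|x|,|y|,|x±y|/√2) = 4.414214 > 0.8 ⇒ ∉ W
candidate 2: n = (0, 1, -1, 0) → π⊥ ≈ (-0.707107, +1.707107); max(|x|,|y|,|x±y|/√2) = 1.707107 > 0.8 ⇒ ∉ W
candidate 3: n = (-1, 1, -1, -1) → π⊥ ≈ (-2.414214, +1.000000); max(|x|,|y|,|x±y|/√2) = 2.414214 > 0.8 ⇒ ∉ W
candidate 4: n = (-3, -1, 1, -1) → π⊥ ≈ (-3.000000, -2.414214); max(|x|,|y|,|x±y|/√2) = 3.828427 > 0.8 ⇒ ∉ W
candidate 5: n = (0, -1, 0, -1) → π⊥ ≈ (+0.000000, -1.414214); max(|x|,|y|,|x±y|/√2) = 1.414214 > 0.8 ⇒ ∉ W
candidate 6: n = (-1, -3, 0, 3) → π⊥ ≈ (+3.242641, +0.000000); max(|x|,|y|,|x±y|/√2) = 3.242641 > 0.8 ⇒ ∉ W
candidate 7: n = (-2, 1, 0, 0) → π⊥ ≈ (-2.707107, +0.707107); max(|x|,|y|,|x±y|/√2) = 2.707107 > 0.8 ⇒ ∉ W
candidate 8: n = (1, -1, 1, -1) → π⊥ ≈ (+1.000000, -2.414214); max(|x|,|y|,|x±y|/√2) = 2.414214 > 0.8 ⇒ ∉ W

none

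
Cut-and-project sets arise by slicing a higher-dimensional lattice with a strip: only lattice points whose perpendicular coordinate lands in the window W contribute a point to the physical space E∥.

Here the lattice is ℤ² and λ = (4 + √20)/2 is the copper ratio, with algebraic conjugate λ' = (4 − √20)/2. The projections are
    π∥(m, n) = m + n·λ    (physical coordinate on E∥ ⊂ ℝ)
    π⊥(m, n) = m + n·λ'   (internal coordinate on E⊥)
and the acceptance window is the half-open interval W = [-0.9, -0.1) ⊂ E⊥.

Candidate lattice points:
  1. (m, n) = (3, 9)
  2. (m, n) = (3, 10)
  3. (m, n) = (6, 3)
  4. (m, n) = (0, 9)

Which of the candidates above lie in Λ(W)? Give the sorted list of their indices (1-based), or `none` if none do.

Numerically λ ≈ 4.236068 and λ' = −1/λ ≈ -0.236068.
[1] lift (3,9): star map gives 0.875388; window check -0.9 ≤ 0.875388 < -0.1 is false → out
[2] lift (3,10): star map gives 0.639320; window check -0.9 ≤ 0.639320 < -0.1 is false → out
[3] lift (6,3): star map gives 5.291796; window check -0.9 ≤ 5.291796 < -0.1 is false → out
[4] lift (0,9): star map gives -2.124612; window check -0.9 ≤ -2.124612 < -0.1 is false → out

none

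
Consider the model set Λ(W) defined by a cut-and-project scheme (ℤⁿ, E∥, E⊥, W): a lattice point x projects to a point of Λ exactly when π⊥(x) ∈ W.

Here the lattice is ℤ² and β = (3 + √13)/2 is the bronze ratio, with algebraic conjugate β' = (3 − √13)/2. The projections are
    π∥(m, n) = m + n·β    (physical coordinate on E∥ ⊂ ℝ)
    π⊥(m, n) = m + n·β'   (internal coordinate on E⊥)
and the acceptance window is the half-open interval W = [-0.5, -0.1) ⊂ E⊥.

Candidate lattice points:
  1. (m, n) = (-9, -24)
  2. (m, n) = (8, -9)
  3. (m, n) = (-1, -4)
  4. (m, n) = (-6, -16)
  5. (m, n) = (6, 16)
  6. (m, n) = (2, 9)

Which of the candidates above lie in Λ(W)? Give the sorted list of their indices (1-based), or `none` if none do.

none

β' = (3−√13)/2 ≈ -0.302776.
[1] lift (-9,-24): star map gives -1.733385; window check -0.5 ≤ -1.733385 < -0.1 is false → out
[2] lift (8,-9): star map gives 10.724981; window check -0.5 ≤ 10.724981 < -0.1 is false → out
[3] lift (-1,-4): star map gives 0.211103; window check -0.5 ≤ 0.211103 < -0.1 is false → out
[4] lift (-6,-16): star map gives -1.155590; window check -0.5 ≤ -1.155590 < -0.1 is false → out
[5] lift (6,16): star map gives 1.155590; window check -0.5 ≤ 1.155590 < -0.1 is false → out
[6] lift (2,9): star map gives -0.724981; window check -0.5 ≤ -0.724981 < -0.1 is false → out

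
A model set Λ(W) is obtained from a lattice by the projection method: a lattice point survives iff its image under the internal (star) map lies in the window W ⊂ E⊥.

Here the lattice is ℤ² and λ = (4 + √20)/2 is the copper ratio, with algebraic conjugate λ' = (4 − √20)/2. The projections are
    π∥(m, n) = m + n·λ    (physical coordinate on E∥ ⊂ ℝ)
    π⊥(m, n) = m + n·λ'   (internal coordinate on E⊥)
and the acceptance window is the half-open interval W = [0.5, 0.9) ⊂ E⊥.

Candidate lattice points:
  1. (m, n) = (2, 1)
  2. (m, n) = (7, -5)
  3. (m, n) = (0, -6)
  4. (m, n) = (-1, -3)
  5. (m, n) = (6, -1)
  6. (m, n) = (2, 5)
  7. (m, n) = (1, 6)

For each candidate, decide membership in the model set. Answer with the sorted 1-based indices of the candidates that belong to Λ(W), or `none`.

6

λ' = (4−√20)/2 ≈ -0.2361.
#1 (2,1): internal coord 2 + (1)·λ' = +1.7639; +1.7639 ∉ [0.5, 0.9) → out
#2 (7,-5): internal coord 7 + (-5)·λ' = +8.1803; +8.1803 ∉ [0.5, 0.9) → out
#3 (0,-6): internal coord 0 + (-6)·λ' = +1.4164; +1.4164 ∉ [0.5, 0.9) → out
#4 (-1,-3): internal coord -1 + (-3)·λ' = -0.2918; -0.2918 ∉ [0.5, 0.9) → out
#5 (6,-1): internal coord 6 + (-1)·λ' = +6.2361; +6.2361 ∉ [0.5, 0.9) → out
#6 (2,5): internal coord 2 + (5)·λ' = +0.8197; +0.8197 ∈ [0.5, 0.9) → IN Λ
#7 (1,6): internal coord 1 + (6)·λ' = -0.4164; -0.4164 ∉ [0.5, 0.9) → out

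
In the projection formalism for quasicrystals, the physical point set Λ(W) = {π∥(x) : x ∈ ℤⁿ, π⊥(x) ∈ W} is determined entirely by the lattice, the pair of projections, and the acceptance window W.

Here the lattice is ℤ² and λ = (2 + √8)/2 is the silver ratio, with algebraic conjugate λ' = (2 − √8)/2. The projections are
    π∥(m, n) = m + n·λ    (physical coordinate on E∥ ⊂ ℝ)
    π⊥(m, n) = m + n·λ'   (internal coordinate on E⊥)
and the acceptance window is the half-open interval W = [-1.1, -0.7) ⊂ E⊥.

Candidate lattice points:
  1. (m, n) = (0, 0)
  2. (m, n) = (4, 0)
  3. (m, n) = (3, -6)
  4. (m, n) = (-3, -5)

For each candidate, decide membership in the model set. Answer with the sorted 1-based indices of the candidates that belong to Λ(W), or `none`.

4

Numerically λ ≈ 2.4142 and λ' = −1/λ ≈ -0.4142.
[1] lift (0,0): star map gives 0.0000; window check -1.1 ≤ 0.0000 < -0.7 is false → out
[2] lift (4,0): star map gives 4.0000; window check -1.1 ≤ 4.0000 < -0.7 is false → out
[3] lift (3,-6): star map gives 5.4853; window check -1.1 ≤ 5.4853 < -0.7 is false → out
[4] lift (-3,-5): star map gives -0.9289; window check -1.1 ≤ -0.9289 < -0.7 is true → IN Λ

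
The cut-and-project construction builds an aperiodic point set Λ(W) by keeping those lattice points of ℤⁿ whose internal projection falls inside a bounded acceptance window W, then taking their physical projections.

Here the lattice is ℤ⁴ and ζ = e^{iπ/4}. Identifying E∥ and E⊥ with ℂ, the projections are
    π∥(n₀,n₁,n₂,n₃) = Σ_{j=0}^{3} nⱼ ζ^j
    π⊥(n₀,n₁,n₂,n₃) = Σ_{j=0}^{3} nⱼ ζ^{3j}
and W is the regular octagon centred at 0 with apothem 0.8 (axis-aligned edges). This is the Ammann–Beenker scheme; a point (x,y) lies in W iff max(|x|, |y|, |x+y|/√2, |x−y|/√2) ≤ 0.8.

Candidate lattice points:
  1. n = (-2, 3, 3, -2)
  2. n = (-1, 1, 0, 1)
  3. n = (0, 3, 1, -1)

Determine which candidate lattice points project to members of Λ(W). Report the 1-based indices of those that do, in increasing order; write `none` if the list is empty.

none

With ζ = e^{iπ/4} the internal vectors are ζ^0,ζ^3,ζ^6,ζ^9.
candidate 1: n = (-2, 3, 3, -2) → π⊥ ≈ (-5.53553, -2.29289); max(|x|,|y|,|x±y|/√2) = 5.53553 > 0.8 ⇒ ∉ W
candidate 2: n = (-1, 1, 0, 1) → π⊥ ≈ (-1.00000, +1.41421); max(|x|,|y|,|x±y|/√2) = 1.70711 > 0.8 ⇒ ∉ W
candidate 3: n = (0, 3, 1, -1) → π⊥ ≈ (-2.82843, +0.41421); max(|x|,|y|,|x±y|/√2) = 2.82843 > 0.8 ⇒ ∉ W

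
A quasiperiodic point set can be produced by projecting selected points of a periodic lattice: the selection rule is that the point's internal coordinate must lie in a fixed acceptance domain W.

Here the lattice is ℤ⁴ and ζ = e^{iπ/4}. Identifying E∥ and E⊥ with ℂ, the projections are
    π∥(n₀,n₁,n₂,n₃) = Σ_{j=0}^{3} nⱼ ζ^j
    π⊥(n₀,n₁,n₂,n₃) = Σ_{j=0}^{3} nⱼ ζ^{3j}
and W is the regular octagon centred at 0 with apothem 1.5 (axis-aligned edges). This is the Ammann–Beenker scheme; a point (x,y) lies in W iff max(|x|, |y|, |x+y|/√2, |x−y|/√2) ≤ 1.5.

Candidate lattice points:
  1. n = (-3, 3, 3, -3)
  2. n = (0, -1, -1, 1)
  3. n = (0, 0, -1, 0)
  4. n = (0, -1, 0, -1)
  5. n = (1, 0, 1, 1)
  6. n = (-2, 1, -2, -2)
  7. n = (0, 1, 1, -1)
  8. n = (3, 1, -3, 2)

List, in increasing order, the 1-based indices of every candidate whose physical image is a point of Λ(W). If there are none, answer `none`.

3, 4

With ζ = e^{iπ/4} the internal vectors are ζ^0,ζ^3,ζ^6,ζ^9.
#1 (-3, 3, 3, -3): internal (-7.2426, -3.0000); octagon support 7.2426 vs apothem 1.5 → ∉ W
#2 (0, -1, -1, 1): internal (1.4142, 1.0000); octagon support 1.7071 vs apothem 1.5 → ∉ W
#3 (0, 0, -1, 0): internal (0.0000, 1.0000); octagon support 1.0000 vs apothem 1.5 → ∈ W
#4 (0, -1, 0, -1): internal (0.0000, -1.4142); octagon support 1.4142 vs apothem 1.5 → ∈ W
#5 (1, 0, 1, 1): internal (1.7071, -0.2929); octagon support 1.7071 vs apothem 1.5 → ∉ W
#6 (-2, 1, -2, -2): internal (-4.1213, 1.2929); octagon support 4.1213 vs apothem 1.5 → ∉ W
#7 (0, 1, 1, -1): internal (-1.4142, -1.0000); octagon support 1.7071 vs apothem 1.5 → ∉ W
#8 (3, 1, -3, 2): internal (3.7071, 5.1213); octagon support 6.2426 vs apothem 1.5 → ∉ W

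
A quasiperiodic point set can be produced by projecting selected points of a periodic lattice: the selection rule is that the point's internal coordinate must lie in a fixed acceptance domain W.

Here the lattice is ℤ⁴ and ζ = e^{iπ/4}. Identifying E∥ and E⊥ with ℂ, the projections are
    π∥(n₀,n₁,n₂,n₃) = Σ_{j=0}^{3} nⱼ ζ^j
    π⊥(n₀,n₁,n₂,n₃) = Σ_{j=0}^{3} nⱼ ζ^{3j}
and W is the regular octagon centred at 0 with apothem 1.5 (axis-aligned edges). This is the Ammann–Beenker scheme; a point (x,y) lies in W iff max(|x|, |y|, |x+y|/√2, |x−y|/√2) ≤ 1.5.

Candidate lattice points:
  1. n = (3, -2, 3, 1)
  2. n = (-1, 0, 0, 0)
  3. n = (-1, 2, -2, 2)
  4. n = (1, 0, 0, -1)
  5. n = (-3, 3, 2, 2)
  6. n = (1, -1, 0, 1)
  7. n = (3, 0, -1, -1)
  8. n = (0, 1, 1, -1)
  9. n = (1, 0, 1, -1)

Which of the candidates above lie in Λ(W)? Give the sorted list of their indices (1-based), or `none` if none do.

With ζ = e^{iπ/4} the internal vectors are ζ^0,ζ^3,ζ^6,ζ^9.
candidate 1: n = (3, -2, 3, 1) → π⊥ ≈ (+5.121320, -3.707107); max(|x|,|y|,|x±y|/√2) = 6.242641 > 1.5 ⇒ ∉ W
candidate 2: n = (-1, 0, 0, 0) → π⊥ ≈ (-1.000000, +0.000000); max(|x|,|y|,|x±y|/√2) = 1.000000 ≤ 1.5 ⇒ ∈ W
candidate 3: n = (-1, 2, -2, 2) → π⊥ ≈ (-1.000000, +4.828427); max(|x|,|y|,|x±y|/√2) = 4.828427 > 1.5 ⇒ ∉ W
candidate 4: n = (1, 0, 0, -1) → π⊥ ≈ (+0.292893, -0.707107); max(|x|,|y|,|x±y|/√2) = 0.707107 ≤ 1.5 ⇒ ∈ W
candidate 5: n = (-3, 3, 2, 2) → π⊥ ≈ (-3.707107, +1.535534); max(|x|,|y|,|x±y|/√2) = 3.707107 > 1.5 ⇒ ∉ W
candidate 6: n = (1, -1, 0, 1) → π⊥ ≈ (+2.414214, +0.000000); max(|x|,|y|,|x±y|/√2) = 2.414214 > 1.5 ⇒ ∉ W
candidate 7: n = (3, 0, -1, -1) → π⊥ ≈ (+2.292893, +0.292893); max(|x|,|y|,|x±y|/√2) = 2.292893 > 1.5 ⇒ ∉ W
candidate 8: n = (0, 1, 1, -1) → π⊥ ≈ (-1.414214, -1.000000); max(|x|,|y|,|x±y|/√2) = 1.707107 > 1.5 ⇒ ∉ W
candidate 9: n = (1, 0, 1, -1) → π⊥ ≈ (+0.292893, -1.707107); max(|x|,|y|,|x±y|/√2) = 1.707107 > 1.5 ⇒ ∉ W

2, 4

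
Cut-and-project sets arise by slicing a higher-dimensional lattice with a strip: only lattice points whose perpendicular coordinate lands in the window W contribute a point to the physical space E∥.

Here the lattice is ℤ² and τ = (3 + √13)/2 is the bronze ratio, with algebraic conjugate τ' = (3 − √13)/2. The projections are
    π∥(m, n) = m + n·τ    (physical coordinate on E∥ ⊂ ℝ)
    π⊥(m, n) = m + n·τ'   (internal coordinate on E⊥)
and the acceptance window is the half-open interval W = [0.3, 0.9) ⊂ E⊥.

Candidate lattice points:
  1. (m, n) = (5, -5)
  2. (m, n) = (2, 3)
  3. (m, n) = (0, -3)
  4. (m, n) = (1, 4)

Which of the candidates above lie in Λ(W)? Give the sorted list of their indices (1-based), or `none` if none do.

Compute τ' = (3−√13)/2 = -0.30278, so π⊥(m,n) = m -0.30278·n.
[1] lift (5,-5): star map gives 6.51388; window check 0.3 ≤ 6.51388 < 0.9 is false → out
[2] lift (2,3): star map gives 1.09167; window check 0.3 ≤ 1.09167 < 0.9 is false → out
[3] lift (0,-3): star map gives 0.90833; window check 0.3 ≤ 0.90833 < 0.9 is false → out
[4] lift (1,4): star map gives -0.21110; window check 0.3 ≤ -0.21110 < 0.9 is false → out

none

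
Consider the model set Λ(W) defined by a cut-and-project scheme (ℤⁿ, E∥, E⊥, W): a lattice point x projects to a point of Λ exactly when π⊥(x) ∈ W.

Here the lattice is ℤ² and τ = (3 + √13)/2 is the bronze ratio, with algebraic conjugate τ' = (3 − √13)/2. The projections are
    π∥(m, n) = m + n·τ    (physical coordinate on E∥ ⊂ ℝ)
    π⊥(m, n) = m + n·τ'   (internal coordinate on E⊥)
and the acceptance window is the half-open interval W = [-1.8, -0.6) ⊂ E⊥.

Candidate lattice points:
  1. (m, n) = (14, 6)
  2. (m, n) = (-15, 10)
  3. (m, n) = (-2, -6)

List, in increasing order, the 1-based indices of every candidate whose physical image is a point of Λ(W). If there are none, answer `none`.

none

τ' = (3−√13)/2 ≈ -0.302776.
[1] lift (14,6): star map gives 12.183346; window check -1.8 ≤ 12.183346 < -0.6 is false → out
[2] lift (-15,10): star map gives -18.027756; window check -1.8 ≤ -18.027756 < -0.6 is false → out
[3] lift (-2,-6): star map gives -0.183346; window check -1.8 ≤ -0.183346 < -0.6 is false → out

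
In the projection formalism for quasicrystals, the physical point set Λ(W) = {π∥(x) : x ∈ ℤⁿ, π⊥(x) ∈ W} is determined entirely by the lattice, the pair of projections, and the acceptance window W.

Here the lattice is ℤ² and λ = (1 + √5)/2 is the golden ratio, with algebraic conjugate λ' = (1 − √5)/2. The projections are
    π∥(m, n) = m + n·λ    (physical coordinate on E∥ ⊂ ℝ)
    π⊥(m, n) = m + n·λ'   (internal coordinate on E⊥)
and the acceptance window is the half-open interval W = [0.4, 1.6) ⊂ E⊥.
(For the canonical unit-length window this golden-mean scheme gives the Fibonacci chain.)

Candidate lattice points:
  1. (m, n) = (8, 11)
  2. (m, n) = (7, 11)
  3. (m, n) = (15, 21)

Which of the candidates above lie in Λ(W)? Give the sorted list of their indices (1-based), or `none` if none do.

1

Compute λ' = (1−√5)/2 = -0.6180, so π⊥(m,n) = m -0.6180·n.
[1] lift (8,11): star map gives 1.2016; window check 0.4 ≤ 1.2016 < 1.6 is true → IN Λ
[2] lift (7,11): star map gives 0.2016; window check 0.4 ≤ 0.2016 < 1.6 is false → out
[3] lift (15,21): star map gives 2.0213; window check 0.4 ≤ 2.0213 < 1.6 is false → out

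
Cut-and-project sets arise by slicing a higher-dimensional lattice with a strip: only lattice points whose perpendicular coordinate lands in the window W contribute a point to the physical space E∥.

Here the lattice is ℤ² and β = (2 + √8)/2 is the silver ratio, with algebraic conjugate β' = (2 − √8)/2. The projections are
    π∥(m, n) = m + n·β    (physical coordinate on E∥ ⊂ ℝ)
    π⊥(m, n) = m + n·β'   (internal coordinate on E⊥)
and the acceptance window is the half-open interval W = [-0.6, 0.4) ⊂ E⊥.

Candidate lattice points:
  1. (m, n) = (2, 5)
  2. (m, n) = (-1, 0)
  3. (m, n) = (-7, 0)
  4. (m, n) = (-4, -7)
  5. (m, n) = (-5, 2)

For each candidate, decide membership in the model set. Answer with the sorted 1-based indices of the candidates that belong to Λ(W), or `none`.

Compute β' = (2−√8)/2 = -0.414214, so π⊥(m,n) = m -0.414214·n.
[1] lift (2,5): star map gives -0.071068; window check -0.6 ≤ -0.071068 < 0.4 is true → IN Λ
[2] lift (-1,0): star map gives -1.000000; window check -0.6 ≤ -1.000000 < 0.4 is false → out
[3] lift (-7,0): star map gives -7.000000; window check -0.6 ≤ -7.000000 < 0.4 is false → out
[4] lift (-4,-7): star map gives -1.100505; window check -0.6 ≤ -1.100505 < 0.4 is false → out
[5] lift (-5,2): star map gives -5.828427; window check -0.6 ≤ -5.828427 < 0.4 is false → out

1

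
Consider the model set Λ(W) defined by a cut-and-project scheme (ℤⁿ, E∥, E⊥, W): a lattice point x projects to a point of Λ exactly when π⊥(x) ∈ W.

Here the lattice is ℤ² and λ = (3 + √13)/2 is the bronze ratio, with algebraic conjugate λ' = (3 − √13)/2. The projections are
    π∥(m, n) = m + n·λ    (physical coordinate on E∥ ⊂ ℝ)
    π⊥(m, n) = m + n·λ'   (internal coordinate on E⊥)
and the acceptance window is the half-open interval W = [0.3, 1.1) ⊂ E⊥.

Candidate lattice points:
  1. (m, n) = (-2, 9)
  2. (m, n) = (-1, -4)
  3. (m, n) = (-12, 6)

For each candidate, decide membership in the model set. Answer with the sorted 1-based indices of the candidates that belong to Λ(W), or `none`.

none

λ' = (3−√13)/2 ≈ -0.3028.
candidate 1: (m,n)=(-2,9) → π∥ = -2+9·λ ≈ 27.7250, π⊥ = -2+9·λ' ≈ -4.7250 ∉ [0.3, 1.1) ⇒ out
candidate 2: (m,n)=(-1,-4) → π∥ = -1-4·λ ≈ -14.2111, π⊥ = -1-4·λ' ≈ 0.2111 ∉ [0.3, 1.1) ⇒ out
candidate 3: (m,n)=(-12,6) → π∥ = -12+6·λ ≈ 7.8167, π⊥ = -12+6·λ' ≈ -13.8167 ∉ [0.3, 1.1) ⇒ out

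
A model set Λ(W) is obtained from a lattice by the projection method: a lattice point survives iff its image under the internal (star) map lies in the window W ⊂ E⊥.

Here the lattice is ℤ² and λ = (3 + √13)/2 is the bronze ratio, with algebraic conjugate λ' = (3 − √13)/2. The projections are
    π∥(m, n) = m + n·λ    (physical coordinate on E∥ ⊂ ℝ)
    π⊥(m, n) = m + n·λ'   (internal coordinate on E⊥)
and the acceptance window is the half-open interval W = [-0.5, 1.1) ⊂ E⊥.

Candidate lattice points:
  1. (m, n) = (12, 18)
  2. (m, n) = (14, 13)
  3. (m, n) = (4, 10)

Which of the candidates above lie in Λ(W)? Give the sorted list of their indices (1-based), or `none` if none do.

3

Numerically λ ≈ 3.302776 and λ' = −1/λ ≈ -0.302776.
candidate 1: (m,n)=(12,18) → π∥ = 12+18·λ ≈ 71.449961, π⊥ = 12+18·λ' ≈ 6.550039 ∉ [-0.5, 1.1) ⇒ out
candidate 2: (m,n)=(14,13) → π∥ = 14+13·λ ≈ 56.936083, π⊥ = 14+13·λ' ≈ 10.063917 ∉ [-0.5, 1.1) ⇒ out
candidate 3: (m,n)=(4,10) → π∥ = 4+10·λ ≈ 37.027756, π⊥ = 4+10·λ' ≈ 0.972244 ∈ [-0.5, 1.1) ⇒ IN Λ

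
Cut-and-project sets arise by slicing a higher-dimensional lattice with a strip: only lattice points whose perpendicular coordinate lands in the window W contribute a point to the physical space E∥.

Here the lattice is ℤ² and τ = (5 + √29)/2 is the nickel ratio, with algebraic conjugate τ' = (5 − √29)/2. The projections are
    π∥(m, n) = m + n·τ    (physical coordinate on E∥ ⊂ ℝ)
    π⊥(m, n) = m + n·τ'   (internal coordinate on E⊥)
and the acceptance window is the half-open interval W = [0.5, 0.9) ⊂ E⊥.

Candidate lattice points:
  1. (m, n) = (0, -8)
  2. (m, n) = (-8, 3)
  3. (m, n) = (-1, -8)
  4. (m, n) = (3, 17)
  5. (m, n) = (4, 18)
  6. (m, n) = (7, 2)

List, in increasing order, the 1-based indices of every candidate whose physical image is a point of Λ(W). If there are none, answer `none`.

3, 5

Numerically τ ≈ 5.1926 and τ' = −1/τ ≈ -0.1926.
#1 (0,-8): internal coord 0 + (-8)·τ' = +1.5407; +1.5407 ∉ [0.5, 0.9) → out
#2 (-8,3): internal coord -8 + (3)·τ' = -8.5777; -8.5777 ∉ [0.5, 0.9) → out
#3 (-1,-8): internal coord -1 + (-8)·τ' = +0.5407; +0.5407 ∈ [0.5, 0.9) → IN Λ
#4 (3,17): internal coord 3 + (17)·τ' = -0.2739; -0.2739 ∉ [0.5, 0.9) → out
#5 (4,18): internal coord 4 + (18)·τ' = +0.5335; +0.5335 ∈ [0.5, 0.9) → IN Λ
#6 (7,2): internal coord 7 + (2)·τ' = +6.6148; +6.6148 ∉ [0.5, 0.9) → out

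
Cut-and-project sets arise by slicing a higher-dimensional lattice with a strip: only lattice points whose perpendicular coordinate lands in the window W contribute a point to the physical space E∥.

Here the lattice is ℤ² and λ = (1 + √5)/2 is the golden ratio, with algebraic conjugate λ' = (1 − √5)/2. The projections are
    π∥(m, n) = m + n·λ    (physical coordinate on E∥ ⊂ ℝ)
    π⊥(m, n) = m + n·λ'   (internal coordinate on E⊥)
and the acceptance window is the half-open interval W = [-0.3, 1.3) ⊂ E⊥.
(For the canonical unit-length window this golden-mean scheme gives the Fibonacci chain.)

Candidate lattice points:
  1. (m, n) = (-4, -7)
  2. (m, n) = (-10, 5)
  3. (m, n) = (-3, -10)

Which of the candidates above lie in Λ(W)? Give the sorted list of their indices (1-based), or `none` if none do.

1

λ' = (1−√5)/2 ≈ -0.61803.
#1 (-4,-7): internal coord -4 + (-7)·λ' = +0.32624; +0.32624 ∈ [-0.3, 1.3) → IN Λ
#2 (-10,5): internal coord -10 + (5)·λ' = -13.09017; -13.09017 ∉ [-0.3, 1.3) → out
#3 (-3,-10): internal coord -3 + (-10)·λ' = +3.18034; +3.18034 ∉ [-0.3, 1.3) → out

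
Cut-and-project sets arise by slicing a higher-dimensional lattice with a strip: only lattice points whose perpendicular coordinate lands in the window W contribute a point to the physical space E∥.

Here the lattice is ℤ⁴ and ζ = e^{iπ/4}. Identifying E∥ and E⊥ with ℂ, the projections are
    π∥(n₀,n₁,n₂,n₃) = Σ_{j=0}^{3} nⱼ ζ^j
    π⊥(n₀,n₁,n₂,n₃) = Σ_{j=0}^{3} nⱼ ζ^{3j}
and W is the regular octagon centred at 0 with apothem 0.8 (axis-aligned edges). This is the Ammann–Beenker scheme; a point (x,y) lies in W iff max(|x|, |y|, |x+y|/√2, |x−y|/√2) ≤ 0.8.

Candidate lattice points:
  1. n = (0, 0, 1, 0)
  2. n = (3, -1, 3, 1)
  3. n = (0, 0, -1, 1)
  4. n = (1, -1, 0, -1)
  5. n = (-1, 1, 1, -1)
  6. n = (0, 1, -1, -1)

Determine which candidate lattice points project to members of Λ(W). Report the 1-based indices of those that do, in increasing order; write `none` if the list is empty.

Internal map: ζ^{3j} for j=0..3 gives (1,0), (−√2/2,√2/2), (0,−1), (√2/2,√2/2).
candidate 1: n = (0, 0, 1, 0) → π⊥ ≈ (+0.00000, -1.00000); max(|x|,|y|,|x±y|/√2) = 1.00000 > 0.8 ⇒ ∉ W
candidate 2: n = (3, -1, 3, 1) → π⊥ ≈ (+4.41421, -3.00000); max(|x|,|y|,|x±y|/√2) = 5.24264 > 0.8 ⇒ ∉ W
candidate 3: n = (0, 0, -1, 1) → π⊥ ≈ (+0.70711, +1.70711); max(|x|,|y|,|x±y|/√2) = 1.70711 > 0.8 ⇒ ∉ W
candidate 4: n = (1, -1, 0, -1) → π⊥ ≈ (+1.00000, -1.41421); max(|x|,|y|,|x±y|/√2) = 1.70711 > 0.8 ⇒ ∉ W
candidate 5: n = (-1, 1, 1, -1) → π⊥ ≈ (-2.41421, -1.00000); max(|x|,|y|,|x±y|/√2) = 2.41421 > 0.8 ⇒ ∉ W
candidate 6: n = (0, 1, -1, -1) → π⊥ ≈ (-1.41421, +1.00000); max(|x|,|y|,|x±y|/√2) = 1.70711 > 0.8 ⇒ ∉ W

none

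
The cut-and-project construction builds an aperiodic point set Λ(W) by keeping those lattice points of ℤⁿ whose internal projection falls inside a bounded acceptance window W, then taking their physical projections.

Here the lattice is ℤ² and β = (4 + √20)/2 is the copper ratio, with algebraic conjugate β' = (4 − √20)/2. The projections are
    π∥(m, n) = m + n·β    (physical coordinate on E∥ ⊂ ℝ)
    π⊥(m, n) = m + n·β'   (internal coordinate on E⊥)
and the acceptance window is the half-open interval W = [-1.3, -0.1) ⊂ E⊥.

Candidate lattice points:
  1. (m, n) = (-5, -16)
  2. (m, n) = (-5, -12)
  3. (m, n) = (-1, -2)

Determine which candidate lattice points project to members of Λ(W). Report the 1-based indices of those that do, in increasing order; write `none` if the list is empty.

1, 3

β' = (4−√20)/2 ≈ -0.23607.
candidate 1: (m,n)=(-5,-16) → π∥ = -5-16·β ≈ -72.77709, π⊥ = -5-16·β' ≈ -1.22291 ∈ [-1.3, -0.1) ⇒ IN Λ
candidate 2: (m,n)=(-5,-12) → π∥ = -5-12·β ≈ -55.83282, π⊥ = -5-12·β' ≈ -2.16718 ∉ [-1.3, -0.1) ⇒ out
candidate 3: (m,n)=(-1,-2) → π∥ = -1-2·β ≈ -9.47214, π⊥ = -1-2·β' ≈ -0.52786 ∈ [-1.3, -0.1) ⇒ IN Λ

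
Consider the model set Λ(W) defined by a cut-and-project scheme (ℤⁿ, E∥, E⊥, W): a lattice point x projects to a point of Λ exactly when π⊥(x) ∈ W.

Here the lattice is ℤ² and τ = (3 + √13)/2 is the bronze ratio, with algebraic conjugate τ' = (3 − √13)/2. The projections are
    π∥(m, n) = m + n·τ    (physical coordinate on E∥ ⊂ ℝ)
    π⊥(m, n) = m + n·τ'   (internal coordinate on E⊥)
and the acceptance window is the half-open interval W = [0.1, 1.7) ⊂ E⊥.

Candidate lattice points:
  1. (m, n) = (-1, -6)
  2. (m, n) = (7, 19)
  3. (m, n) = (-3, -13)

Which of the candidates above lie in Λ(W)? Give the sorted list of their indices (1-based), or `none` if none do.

τ' = (3−√13)/2 ≈ -0.302776.
#1 (-1,-6): internal coord -1 + (-6)·τ' = +0.816654; +0.816654 ∈ [0.1, 1.7) → IN Λ
#2 (7,19): internal coord 7 + (19)·τ' = +1.247263; +1.247263 ∈ [0.1, 1.7) → IN Λ
#3 (-3,-13): internal coord -3 + (-13)·τ' = +0.936083; +0.936083 ∈ [0.1, 1.7) → IN Λ

1, 2, 3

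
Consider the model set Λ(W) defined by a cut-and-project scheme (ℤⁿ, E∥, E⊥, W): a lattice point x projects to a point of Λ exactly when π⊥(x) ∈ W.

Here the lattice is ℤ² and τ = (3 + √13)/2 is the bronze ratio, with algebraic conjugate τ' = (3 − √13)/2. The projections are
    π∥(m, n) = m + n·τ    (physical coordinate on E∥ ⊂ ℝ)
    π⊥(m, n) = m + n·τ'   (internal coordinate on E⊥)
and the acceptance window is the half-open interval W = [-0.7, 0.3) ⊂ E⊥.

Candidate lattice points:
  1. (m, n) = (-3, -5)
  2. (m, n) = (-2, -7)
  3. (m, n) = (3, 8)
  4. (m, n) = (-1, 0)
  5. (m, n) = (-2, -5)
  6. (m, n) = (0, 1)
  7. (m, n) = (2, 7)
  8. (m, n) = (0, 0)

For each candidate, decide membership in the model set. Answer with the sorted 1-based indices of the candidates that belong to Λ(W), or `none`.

2, 5, 6, 7, 8

Compute τ' = (3−√13)/2 = -0.3028, so π⊥(m,n) = m -0.3028·n.
candidate 1: (m,n)=(-3,-5) → π∥ = -3-5·τ ≈ -19.5139, π⊥ = -3-5·τ' ≈ -1.4861 ∉ [-0.7, 0.3) ⇒ out
candidate 2: (m,n)=(-2,-7) → π∥ = -2-7·τ ≈ -25.1194, π⊥ = -2-7·τ' ≈ 0.1194 ∈ [-0.7, 0.3) ⇒ IN Λ
candidate 3: (m,n)=(3,8) → π∥ = 3+8·τ ≈ 29.4222, π⊥ = 3+8·τ' ≈ 0.5778 ∉ [-0.7, 0.3) ⇒ out
candidate 4: (m,n)=(-1,0) → π∥ = -1+0·τ ≈ -1.0000, π⊥ = -1+0·τ' ≈ -1.0000 ∉ [-0.7, 0.3) ⇒ out
candidate 5: (m,n)=(-2,-5) → π∥ = -2-5·τ ≈ -18.5139, π⊥ = -2-5·τ' ≈ -0.4861 ∈ [-0.7, 0.3) ⇒ IN Λ
candidate 6: (m,n)=(0,1) → π∥ = 0+1·τ ≈ 3.3028, π⊥ = 0+1·τ' ≈ -0.3028 ∈ [-0.7, 0.3) ⇒ IN Λ
candidate 7: (m,n)=(2,7) → π∥ = 2+7·τ ≈ 25.1194, π⊥ = 2+7·τ' ≈ -0.1194 ∈ [-0.7, 0.3) ⇒ IN Λ
candidate 8: (m,n)=(0,0) → π∥ = 0+0·τ ≈ 0.0000, π⊥ = 0+0·τ' ≈ 0.0000 ∈ [-0.7, 0.3) ⇒ IN Λ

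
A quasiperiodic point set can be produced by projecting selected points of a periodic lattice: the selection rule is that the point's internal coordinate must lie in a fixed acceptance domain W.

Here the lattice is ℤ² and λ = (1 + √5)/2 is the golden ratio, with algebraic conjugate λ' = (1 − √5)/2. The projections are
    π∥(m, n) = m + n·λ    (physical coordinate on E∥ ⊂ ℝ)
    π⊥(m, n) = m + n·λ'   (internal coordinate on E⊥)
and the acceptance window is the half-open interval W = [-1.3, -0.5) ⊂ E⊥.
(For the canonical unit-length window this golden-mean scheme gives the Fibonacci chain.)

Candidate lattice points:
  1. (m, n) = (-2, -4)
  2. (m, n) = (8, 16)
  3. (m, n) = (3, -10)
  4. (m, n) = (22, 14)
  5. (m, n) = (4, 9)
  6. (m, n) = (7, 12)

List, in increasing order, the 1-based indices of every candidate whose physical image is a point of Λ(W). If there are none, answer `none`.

none

Compute λ' = (1−√5)/2 = -0.6180, so π⊥(m,n) = m -0.6180·n.
[1] lift (-2,-4): star map gives 0.4721; window check -1.3 ≤ 0.4721 < -0.5 is false → out
[2] lift (8,16): star map gives -1.8885; window check -1.3 ≤ -1.8885 < -0.5 is false → out
[3] lift (3,-10): star map gives 9.1803; window check -1.3 ≤ 9.1803 < -0.5 is false → out
[4] lift (22,14): star map gives 13.3475; window check -1.3 ≤ 13.3475 < -0.5 is false → out
[5] lift (4,9): star map gives -1.5623; window check -1.3 ≤ -1.5623 < -0.5 is false → out
[6] lift (7,12): star map gives -0.4164; window check -1.3 ≤ -0.4164 < -0.5 is false → out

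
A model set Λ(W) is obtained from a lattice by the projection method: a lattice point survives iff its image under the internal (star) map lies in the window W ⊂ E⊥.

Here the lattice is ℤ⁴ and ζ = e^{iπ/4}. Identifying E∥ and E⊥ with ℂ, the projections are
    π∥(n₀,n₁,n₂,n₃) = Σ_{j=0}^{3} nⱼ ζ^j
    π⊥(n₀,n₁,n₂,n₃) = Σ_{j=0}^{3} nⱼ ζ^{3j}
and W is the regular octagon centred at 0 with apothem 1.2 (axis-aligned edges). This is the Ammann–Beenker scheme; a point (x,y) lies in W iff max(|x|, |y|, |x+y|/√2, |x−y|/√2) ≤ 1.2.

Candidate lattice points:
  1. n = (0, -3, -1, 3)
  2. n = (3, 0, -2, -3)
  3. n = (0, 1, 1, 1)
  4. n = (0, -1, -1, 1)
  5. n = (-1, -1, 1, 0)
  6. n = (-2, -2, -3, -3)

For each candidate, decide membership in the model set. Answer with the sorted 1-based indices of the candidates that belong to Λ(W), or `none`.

With ζ = e^{iπ/4} the internal vectors are ζ^0,ζ^3,ζ^6,ζ^9.
#1 (0, -3, -1, 3): internal (4.24264, 1.00000); octagon support 4.24264 vs apothem 1.2 → ∉ W
#2 (3, 0, -2, -3): internal (0.87868, -0.12132); octagon support 0.87868 vs apothem 1.2 → ∈ W
#3 (0, 1, 1, 1): internal (0.00000, 0.41421); octagon support 0.41421 vs apothem 1.2 → ∈ W
#4 (0, -1, -1, 1): internal (1.41421, 1.00000); octagon support 1.70711 vs apothem 1.2 → ∉ W
#5 (-1, -1, 1, 0): internal (-0.29289, -1.70711); octagon support 1.70711 vs apothem 1.2 → ∉ W
#6 (-2, -2, -3, -3): internal (-2.70711, -0.53553); octagon support 2.70711 vs apothem 1.2 → ∉ W

2, 3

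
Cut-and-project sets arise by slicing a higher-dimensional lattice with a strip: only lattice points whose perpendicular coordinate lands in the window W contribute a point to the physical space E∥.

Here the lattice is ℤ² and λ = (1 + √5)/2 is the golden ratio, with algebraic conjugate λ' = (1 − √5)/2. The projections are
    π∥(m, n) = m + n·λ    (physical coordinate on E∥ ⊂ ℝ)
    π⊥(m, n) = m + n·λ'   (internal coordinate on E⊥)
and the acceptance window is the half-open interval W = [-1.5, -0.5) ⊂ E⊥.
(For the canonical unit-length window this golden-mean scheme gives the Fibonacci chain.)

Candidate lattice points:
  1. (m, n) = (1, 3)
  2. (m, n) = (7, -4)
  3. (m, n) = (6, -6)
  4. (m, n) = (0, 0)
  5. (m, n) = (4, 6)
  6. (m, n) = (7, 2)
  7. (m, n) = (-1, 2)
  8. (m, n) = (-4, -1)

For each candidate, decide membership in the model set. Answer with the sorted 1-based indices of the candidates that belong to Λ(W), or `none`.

1

Numerically λ ≈ 1.6180 and λ' = −1/λ ≈ -0.6180.
candidate 1: (m,n)=(1,3) → π∥ = 1+3·λ ≈ 5.8541, π⊥ = 1+3·λ' ≈ -0.8541 ∈ [-1.5, -0.5) ⇒ IN Λ
candidate 2: (m,n)=(7,-4) → π∥ = 7-4·λ ≈ 0.5279, π⊥ = 7-4·λ' ≈ 9.4721 ∉ [-1.5, -0.5) ⇒ out
candidate 3: (m,n)=(6,-6) → π∥ = 6-6·λ ≈ -3.7082, π⊥ = 6-6·λ' ≈ 9.7082 ∉ [-1.5, -0.5) ⇒ out
candidate 4: (m,n)=(0,0) → π∥ = 0+0·λ ≈ 0.0000, π⊥ = 0+0·λ' ≈ 0.0000 ∉ [-1.5, -0.5) ⇒ out
candidate 5: (m,n)=(4,6) → π∥ = 4+6·λ ≈ 13.7082, π⊥ = 4+6·λ' ≈ 0.2918 ∉ [-1.5, -0.5) ⇒ out
candidate 6: (m,n)=(7,2) → π∥ = 7+2·λ ≈ 10.2361, π⊥ = 7+2·λ' ≈ 5.7639 ∉ [-1.5, -0.5) ⇒ out
candidate 7: (m,n)=(-1,2) → π∥ = -1+2·λ ≈ 2.2361, π⊥ = -1+2·λ' ≈ -2.2361 ∉ [-1.5, -0.5) ⇒ out
candidate 8: (m,n)=(-4,-1) → π∥ = -4-1·λ ≈ -5.6180, π⊥ = -4-1·λ' ≈ -3.3820 ∉ [-1.5, -0.5) ⇒ out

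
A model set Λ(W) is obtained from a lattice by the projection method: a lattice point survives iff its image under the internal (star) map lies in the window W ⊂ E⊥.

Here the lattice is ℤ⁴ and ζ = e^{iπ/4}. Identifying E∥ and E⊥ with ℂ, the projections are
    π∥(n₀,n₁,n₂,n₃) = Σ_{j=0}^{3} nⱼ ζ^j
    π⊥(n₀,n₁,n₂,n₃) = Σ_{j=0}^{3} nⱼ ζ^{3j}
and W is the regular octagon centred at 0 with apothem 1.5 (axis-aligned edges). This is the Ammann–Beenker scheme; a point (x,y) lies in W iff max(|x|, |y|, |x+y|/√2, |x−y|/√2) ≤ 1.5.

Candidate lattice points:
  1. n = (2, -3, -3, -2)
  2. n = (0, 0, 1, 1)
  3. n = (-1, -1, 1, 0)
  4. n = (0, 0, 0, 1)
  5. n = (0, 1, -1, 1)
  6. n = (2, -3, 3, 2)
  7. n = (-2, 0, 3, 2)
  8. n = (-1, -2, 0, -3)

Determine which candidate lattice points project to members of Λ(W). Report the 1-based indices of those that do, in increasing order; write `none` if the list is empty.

Internal map: ζ^{3j} for j=0..3 gives (1,0), (−√2/2,√2/2), (0,−1), (√2/2,√2/2).
candidate 1: n = (2, -3, -3, -2) → π⊥ ≈ (+2.7071, -0.5355); max(|x|,|y|,|x±y|/√2) = 2.7071 > 1.5 ⇒ ∉ W
candidate 2: n = (0, 0, 1, 1) → π⊥ ≈ (+0.7071, -0.2929); max(|x|,|y|,|x±y|/√2) = 0.7071 ≤ 1.5 ⇒ ∈ W
candidate 3: n = (-1, -1, 1, 0) → π⊥ ≈ (-0.2929, -1.7071); max(|x|,|y|,|x±y|/√2) = 1.7071 > 1.5 ⇒ ∉ W
candidate 4: n = (0, 0, 0, 1) → π⊥ ≈ (+0.7071, +0.7071); max(|x|,|y|,|x±y|/√2) = 1.0000 ≤ 1.5 ⇒ ∈ W
candidate 5: n = (0, 1, -1, 1) → π⊥ ≈ (+0.0000, +2.4142); max(|x|,|y|,|x±y|/√2) = 2.4142 > 1.5 ⇒ ∉ W
candidate 6: n = (2, -3, 3, 2) → π⊥ ≈ (+5.5355, -3.7071); max(|x|,|y|,|x±y|/√2) = 6.5355 > 1.5 ⇒ ∉ W
candidate 7: n = (-2, 0, 3, 2) → π⊥ ≈ (-0.5858, -1.5858); max(|x|,|y|,|x±y|/√2) = 1.5858 > 1.5 ⇒ ∉ W
candidate 8: n = (-1, -2, 0, -3) → π⊥ ≈ (-1.7071, -3.5355); max(|x|,|y|,|x±y|/√2) = 3.7071 > 1.5 ⇒ ∉ W

2, 4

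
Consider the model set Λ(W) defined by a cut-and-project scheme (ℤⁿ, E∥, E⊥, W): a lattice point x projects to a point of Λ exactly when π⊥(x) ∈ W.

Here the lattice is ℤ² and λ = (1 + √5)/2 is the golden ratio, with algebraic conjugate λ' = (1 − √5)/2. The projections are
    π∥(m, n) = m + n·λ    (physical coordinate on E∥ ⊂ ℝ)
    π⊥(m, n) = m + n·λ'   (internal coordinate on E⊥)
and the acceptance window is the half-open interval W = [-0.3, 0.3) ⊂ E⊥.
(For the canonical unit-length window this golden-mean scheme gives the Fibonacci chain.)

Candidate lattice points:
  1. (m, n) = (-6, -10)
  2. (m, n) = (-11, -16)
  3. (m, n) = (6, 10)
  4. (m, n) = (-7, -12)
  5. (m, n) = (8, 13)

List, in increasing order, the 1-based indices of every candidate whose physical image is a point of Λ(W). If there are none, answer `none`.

1, 3, 5

Numerically λ ≈ 1.61803 and λ' = −1/λ ≈ -0.61803.
[1] lift (-6,-10): star map gives 0.18034; window check -0.3 ≤ 0.18034 < 0.3 is true → IN Λ
[2] lift (-11,-16): star map gives -1.11146; window check -0.3 ≤ -1.11146 < 0.3 is false → out
[3] lift (6,10): star map gives -0.18034; window check -0.3 ≤ -0.18034 < 0.3 is true → IN Λ
[4] lift (-7,-12): star map gives 0.41641; window check -0.3 ≤ 0.41641 < 0.3 is false → out
[5] lift (8,13): star map gives -0.03444; window check -0.3 ≤ -0.03444 < 0.3 is true → IN Λ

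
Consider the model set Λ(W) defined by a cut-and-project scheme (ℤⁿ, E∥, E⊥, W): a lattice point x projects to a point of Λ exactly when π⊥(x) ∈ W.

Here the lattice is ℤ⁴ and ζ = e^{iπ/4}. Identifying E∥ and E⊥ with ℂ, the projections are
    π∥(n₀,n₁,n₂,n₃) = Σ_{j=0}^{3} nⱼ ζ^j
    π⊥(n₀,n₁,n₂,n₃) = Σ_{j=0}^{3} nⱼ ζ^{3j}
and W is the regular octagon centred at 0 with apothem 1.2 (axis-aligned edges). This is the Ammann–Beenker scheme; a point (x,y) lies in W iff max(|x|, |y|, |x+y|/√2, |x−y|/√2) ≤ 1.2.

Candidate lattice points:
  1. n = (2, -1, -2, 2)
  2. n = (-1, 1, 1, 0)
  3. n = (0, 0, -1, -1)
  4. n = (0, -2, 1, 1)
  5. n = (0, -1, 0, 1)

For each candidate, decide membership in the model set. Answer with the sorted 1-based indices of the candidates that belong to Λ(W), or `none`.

3

Internal map: ζ^{3j} for j=0..3 gives (1,0), (−√2/2,√2/2), (0,−1), (√2/2,√2/2).
#1 (2, -1, -2, 2): internal (4.1213, 2.7071); octagon support 4.8284 vs apothem 1.2 → ∉ W
#2 (-1, 1, 1, 0): internal (-1.7071, -0.2929); octagon support 1.7071 vs apothem 1.2 → ∉ W
#3 (0, 0, -1, -1): internal (-0.7071, 0.2929); octagon support 0.7071 vs apothem 1.2 → ∈ W
#4 (0, -2, 1, 1): internal (2.1213, -1.7071); octagon support 2.7071 vs apothem 1.2 → ∉ W
#5 (0, -1, 0, 1): internal (1.4142, 0.0000); octagon support 1.4142 vs apothem 1.2 → ∉ W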